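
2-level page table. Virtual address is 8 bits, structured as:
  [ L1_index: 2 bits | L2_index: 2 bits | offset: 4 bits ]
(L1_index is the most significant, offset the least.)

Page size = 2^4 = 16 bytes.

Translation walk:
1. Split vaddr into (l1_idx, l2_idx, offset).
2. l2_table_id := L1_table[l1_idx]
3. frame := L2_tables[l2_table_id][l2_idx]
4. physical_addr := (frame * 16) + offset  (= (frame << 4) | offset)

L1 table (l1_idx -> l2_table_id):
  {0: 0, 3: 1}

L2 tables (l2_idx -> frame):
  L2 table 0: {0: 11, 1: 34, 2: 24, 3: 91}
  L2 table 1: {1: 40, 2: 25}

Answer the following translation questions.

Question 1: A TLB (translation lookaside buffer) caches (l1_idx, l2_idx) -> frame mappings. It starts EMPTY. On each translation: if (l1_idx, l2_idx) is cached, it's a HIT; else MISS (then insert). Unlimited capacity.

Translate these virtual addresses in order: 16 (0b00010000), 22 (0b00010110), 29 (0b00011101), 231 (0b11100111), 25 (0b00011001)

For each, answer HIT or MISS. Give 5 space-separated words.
vaddr=16: (0,1) not in TLB -> MISS, insert
vaddr=22: (0,1) in TLB -> HIT
vaddr=29: (0,1) in TLB -> HIT
vaddr=231: (3,2) not in TLB -> MISS, insert
vaddr=25: (0,1) in TLB -> HIT

Answer: MISS HIT HIT MISS HIT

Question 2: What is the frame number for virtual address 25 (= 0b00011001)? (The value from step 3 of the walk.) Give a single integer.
vaddr = 25: l1_idx=0, l2_idx=1
L1[0] = 0; L2[0][1] = 34

Answer: 34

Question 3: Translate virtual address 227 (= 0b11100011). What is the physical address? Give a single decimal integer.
vaddr = 227 = 0b11100011
Split: l1_idx=3, l2_idx=2, offset=3
L1[3] = 1
L2[1][2] = 25
paddr = 25 * 16 + 3 = 403

Answer: 403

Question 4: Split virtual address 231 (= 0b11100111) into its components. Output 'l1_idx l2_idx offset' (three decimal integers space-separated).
Answer: 3 2 7

Derivation:
vaddr = 231 = 0b11100111
  top 2 bits -> l1_idx = 3
  next 2 bits -> l2_idx = 2
  bottom 4 bits -> offset = 7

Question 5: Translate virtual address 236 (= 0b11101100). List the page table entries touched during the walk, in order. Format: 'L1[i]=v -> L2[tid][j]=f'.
Answer: L1[3]=1 -> L2[1][2]=25

Derivation:
vaddr = 236 = 0b11101100
Split: l1_idx=3, l2_idx=2, offset=12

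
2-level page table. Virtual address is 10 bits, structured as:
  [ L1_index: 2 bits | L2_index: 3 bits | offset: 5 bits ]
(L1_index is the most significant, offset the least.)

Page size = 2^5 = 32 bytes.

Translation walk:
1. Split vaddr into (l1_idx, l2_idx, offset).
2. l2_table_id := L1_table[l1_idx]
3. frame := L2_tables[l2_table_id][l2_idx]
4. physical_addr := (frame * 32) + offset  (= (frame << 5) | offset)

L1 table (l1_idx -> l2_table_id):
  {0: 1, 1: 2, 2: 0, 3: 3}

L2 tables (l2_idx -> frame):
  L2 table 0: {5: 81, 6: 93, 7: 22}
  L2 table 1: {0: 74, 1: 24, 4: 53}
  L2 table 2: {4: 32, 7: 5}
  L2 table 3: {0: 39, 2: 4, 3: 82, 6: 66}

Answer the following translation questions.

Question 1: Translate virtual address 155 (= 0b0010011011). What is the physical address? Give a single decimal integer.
vaddr = 155 = 0b0010011011
Split: l1_idx=0, l2_idx=4, offset=27
L1[0] = 1
L2[1][4] = 53
paddr = 53 * 32 + 27 = 1723

Answer: 1723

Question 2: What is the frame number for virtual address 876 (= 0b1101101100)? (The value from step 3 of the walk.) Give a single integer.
vaddr = 876: l1_idx=3, l2_idx=3
L1[3] = 3; L2[3][3] = 82

Answer: 82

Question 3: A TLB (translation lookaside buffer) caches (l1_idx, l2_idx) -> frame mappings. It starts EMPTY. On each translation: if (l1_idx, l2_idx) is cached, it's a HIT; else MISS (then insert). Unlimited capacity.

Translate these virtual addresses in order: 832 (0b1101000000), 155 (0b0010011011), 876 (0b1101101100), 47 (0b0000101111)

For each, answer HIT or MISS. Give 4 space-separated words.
Answer: MISS MISS MISS MISS

Derivation:
vaddr=832: (3,2) not in TLB -> MISS, insert
vaddr=155: (0,4) not in TLB -> MISS, insert
vaddr=876: (3,3) not in TLB -> MISS, insert
vaddr=47: (0,1) not in TLB -> MISS, insert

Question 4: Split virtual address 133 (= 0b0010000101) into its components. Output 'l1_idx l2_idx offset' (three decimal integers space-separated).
Answer: 0 4 5

Derivation:
vaddr = 133 = 0b0010000101
  top 2 bits -> l1_idx = 0
  next 3 bits -> l2_idx = 4
  bottom 5 bits -> offset = 5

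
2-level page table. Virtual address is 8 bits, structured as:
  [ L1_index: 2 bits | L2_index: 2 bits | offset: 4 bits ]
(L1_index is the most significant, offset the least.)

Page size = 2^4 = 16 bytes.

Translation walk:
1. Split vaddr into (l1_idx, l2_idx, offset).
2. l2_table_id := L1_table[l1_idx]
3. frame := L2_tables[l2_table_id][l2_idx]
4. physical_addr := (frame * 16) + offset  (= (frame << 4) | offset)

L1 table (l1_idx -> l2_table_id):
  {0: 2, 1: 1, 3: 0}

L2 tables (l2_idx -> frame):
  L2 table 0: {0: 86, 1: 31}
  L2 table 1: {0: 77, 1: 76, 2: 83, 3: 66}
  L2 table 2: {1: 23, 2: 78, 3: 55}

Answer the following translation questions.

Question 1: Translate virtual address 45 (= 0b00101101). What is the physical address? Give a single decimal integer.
vaddr = 45 = 0b00101101
Split: l1_idx=0, l2_idx=2, offset=13
L1[0] = 2
L2[2][2] = 78
paddr = 78 * 16 + 13 = 1261

Answer: 1261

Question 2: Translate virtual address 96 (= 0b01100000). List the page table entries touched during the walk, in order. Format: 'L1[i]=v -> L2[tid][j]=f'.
vaddr = 96 = 0b01100000
Split: l1_idx=1, l2_idx=2, offset=0

Answer: L1[1]=1 -> L2[1][2]=83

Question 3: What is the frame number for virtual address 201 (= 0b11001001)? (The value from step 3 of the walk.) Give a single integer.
Answer: 86

Derivation:
vaddr = 201: l1_idx=3, l2_idx=0
L1[3] = 0; L2[0][0] = 86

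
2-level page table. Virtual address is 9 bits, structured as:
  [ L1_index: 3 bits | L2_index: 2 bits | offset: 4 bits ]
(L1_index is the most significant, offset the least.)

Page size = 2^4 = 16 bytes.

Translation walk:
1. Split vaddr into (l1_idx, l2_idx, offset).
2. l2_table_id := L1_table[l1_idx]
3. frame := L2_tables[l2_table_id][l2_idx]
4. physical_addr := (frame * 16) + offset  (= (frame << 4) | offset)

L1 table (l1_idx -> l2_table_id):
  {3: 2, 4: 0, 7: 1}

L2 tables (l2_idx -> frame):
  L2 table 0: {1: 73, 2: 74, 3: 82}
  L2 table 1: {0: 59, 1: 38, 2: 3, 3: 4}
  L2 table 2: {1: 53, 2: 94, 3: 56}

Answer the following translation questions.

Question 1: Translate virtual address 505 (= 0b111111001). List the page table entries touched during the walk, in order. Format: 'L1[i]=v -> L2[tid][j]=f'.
vaddr = 505 = 0b111111001
Split: l1_idx=7, l2_idx=3, offset=9

Answer: L1[7]=1 -> L2[1][3]=4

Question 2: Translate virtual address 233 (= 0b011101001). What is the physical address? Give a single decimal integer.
vaddr = 233 = 0b011101001
Split: l1_idx=3, l2_idx=2, offset=9
L1[3] = 2
L2[2][2] = 94
paddr = 94 * 16 + 9 = 1513

Answer: 1513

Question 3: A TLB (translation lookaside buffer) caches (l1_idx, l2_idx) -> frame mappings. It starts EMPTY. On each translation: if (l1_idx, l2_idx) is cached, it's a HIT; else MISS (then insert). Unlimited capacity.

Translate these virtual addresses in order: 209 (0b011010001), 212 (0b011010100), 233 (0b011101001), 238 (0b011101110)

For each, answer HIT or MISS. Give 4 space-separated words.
Answer: MISS HIT MISS HIT

Derivation:
vaddr=209: (3,1) not in TLB -> MISS, insert
vaddr=212: (3,1) in TLB -> HIT
vaddr=233: (3,2) not in TLB -> MISS, insert
vaddr=238: (3,2) in TLB -> HIT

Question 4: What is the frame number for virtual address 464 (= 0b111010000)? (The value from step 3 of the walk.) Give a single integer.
Answer: 38

Derivation:
vaddr = 464: l1_idx=7, l2_idx=1
L1[7] = 1; L2[1][1] = 38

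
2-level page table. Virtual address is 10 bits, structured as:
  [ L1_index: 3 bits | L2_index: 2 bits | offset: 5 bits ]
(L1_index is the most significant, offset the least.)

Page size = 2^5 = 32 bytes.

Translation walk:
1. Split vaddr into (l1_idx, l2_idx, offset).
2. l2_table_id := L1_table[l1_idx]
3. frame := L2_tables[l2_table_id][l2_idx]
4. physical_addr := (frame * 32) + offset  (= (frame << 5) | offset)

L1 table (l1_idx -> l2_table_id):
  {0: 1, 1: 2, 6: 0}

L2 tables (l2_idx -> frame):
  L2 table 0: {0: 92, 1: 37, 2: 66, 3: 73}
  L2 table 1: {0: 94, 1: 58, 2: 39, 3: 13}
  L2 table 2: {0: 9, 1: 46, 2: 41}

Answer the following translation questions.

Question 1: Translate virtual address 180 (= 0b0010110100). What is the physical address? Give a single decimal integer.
Answer: 1492

Derivation:
vaddr = 180 = 0b0010110100
Split: l1_idx=1, l2_idx=1, offset=20
L1[1] = 2
L2[2][1] = 46
paddr = 46 * 32 + 20 = 1492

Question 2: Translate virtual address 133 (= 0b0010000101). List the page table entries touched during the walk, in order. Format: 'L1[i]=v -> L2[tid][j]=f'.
Answer: L1[1]=2 -> L2[2][0]=9

Derivation:
vaddr = 133 = 0b0010000101
Split: l1_idx=1, l2_idx=0, offset=5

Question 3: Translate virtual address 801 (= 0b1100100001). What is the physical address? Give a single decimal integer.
vaddr = 801 = 0b1100100001
Split: l1_idx=6, l2_idx=1, offset=1
L1[6] = 0
L2[0][1] = 37
paddr = 37 * 32 + 1 = 1185

Answer: 1185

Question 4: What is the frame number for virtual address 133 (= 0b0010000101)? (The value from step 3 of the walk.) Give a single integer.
vaddr = 133: l1_idx=1, l2_idx=0
L1[1] = 2; L2[2][0] = 9

Answer: 9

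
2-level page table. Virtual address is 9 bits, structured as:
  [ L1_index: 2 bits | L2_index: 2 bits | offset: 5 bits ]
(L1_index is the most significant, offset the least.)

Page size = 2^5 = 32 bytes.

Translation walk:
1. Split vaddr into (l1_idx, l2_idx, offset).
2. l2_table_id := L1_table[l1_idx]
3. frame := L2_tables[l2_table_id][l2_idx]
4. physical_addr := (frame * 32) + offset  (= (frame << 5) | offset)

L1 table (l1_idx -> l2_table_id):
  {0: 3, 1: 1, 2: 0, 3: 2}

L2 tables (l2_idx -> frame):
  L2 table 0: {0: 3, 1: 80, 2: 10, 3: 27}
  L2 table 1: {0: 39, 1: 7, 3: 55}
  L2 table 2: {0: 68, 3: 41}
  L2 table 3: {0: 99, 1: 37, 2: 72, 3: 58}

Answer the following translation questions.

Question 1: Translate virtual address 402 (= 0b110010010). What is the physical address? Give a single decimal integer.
Answer: 2194

Derivation:
vaddr = 402 = 0b110010010
Split: l1_idx=3, l2_idx=0, offset=18
L1[3] = 2
L2[2][0] = 68
paddr = 68 * 32 + 18 = 2194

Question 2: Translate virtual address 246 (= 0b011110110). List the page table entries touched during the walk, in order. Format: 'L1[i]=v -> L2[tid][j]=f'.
Answer: L1[1]=1 -> L2[1][3]=55

Derivation:
vaddr = 246 = 0b011110110
Split: l1_idx=1, l2_idx=3, offset=22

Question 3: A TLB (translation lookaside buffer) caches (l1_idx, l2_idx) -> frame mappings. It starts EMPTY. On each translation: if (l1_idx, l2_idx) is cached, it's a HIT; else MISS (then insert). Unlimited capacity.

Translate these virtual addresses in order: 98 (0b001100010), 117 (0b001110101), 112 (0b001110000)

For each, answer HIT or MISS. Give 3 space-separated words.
vaddr=98: (0,3) not in TLB -> MISS, insert
vaddr=117: (0,3) in TLB -> HIT
vaddr=112: (0,3) in TLB -> HIT

Answer: MISS HIT HIT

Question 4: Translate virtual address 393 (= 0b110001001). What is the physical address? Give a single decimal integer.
Answer: 2185

Derivation:
vaddr = 393 = 0b110001001
Split: l1_idx=3, l2_idx=0, offset=9
L1[3] = 2
L2[2][0] = 68
paddr = 68 * 32 + 9 = 2185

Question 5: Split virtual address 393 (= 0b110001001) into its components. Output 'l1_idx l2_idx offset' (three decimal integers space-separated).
vaddr = 393 = 0b110001001
  top 2 bits -> l1_idx = 3
  next 2 bits -> l2_idx = 0
  bottom 5 bits -> offset = 9

Answer: 3 0 9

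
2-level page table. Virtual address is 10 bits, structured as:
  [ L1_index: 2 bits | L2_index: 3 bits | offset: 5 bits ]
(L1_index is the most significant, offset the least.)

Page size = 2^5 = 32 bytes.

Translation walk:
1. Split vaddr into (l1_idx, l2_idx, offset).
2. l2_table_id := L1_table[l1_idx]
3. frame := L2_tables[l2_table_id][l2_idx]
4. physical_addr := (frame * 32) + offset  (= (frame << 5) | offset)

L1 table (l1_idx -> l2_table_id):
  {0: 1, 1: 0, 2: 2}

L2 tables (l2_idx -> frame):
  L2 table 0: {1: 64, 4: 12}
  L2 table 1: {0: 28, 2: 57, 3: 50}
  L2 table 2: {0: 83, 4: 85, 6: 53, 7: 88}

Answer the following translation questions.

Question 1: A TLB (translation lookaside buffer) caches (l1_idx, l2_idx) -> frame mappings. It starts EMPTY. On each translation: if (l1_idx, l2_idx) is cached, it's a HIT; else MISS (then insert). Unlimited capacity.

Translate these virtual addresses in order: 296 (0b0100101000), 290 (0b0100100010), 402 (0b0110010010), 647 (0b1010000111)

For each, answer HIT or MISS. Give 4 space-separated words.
vaddr=296: (1,1) not in TLB -> MISS, insert
vaddr=290: (1,1) in TLB -> HIT
vaddr=402: (1,4) not in TLB -> MISS, insert
vaddr=647: (2,4) not in TLB -> MISS, insert

Answer: MISS HIT MISS MISS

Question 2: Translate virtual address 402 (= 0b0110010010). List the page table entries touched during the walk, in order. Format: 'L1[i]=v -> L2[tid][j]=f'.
vaddr = 402 = 0b0110010010
Split: l1_idx=1, l2_idx=4, offset=18

Answer: L1[1]=0 -> L2[0][4]=12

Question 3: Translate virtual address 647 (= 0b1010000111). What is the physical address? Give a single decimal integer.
vaddr = 647 = 0b1010000111
Split: l1_idx=2, l2_idx=4, offset=7
L1[2] = 2
L2[2][4] = 85
paddr = 85 * 32 + 7 = 2727

Answer: 2727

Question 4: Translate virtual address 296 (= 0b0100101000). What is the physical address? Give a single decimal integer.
Answer: 2056

Derivation:
vaddr = 296 = 0b0100101000
Split: l1_idx=1, l2_idx=1, offset=8
L1[1] = 0
L2[0][1] = 64
paddr = 64 * 32 + 8 = 2056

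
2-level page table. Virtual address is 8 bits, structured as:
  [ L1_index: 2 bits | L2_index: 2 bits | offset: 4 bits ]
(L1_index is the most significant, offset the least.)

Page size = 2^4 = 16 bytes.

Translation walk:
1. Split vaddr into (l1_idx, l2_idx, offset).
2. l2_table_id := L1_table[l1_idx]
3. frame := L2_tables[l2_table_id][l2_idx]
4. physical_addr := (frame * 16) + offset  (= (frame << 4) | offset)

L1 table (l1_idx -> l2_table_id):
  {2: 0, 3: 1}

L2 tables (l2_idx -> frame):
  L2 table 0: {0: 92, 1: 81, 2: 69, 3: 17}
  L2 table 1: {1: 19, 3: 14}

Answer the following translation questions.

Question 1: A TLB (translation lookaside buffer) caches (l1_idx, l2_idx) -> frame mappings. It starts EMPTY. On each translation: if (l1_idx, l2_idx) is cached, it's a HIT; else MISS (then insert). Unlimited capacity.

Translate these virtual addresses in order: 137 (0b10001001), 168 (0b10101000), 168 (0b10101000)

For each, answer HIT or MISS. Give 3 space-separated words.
Answer: MISS MISS HIT

Derivation:
vaddr=137: (2,0) not in TLB -> MISS, insert
vaddr=168: (2,2) not in TLB -> MISS, insert
vaddr=168: (2,2) in TLB -> HIT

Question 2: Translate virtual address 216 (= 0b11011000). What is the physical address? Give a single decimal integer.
Answer: 312

Derivation:
vaddr = 216 = 0b11011000
Split: l1_idx=3, l2_idx=1, offset=8
L1[3] = 1
L2[1][1] = 19
paddr = 19 * 16 + 8 = 312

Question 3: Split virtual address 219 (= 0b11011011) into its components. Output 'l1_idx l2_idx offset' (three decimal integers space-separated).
vaddr = 219 = 0b11011011
  top 2 bits -> l1_idx = 3
  next 2 bits -> l2_idx = 1
  bottom 4 bits -> offset = 11

Answer: 3 1 11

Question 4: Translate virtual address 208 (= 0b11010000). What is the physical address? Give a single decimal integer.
vaddr = 208 = 0b11010000
Split: l1_idx=3, l2_idx=1, offset=0
L1[3] = 1
L2[1][1] = 19
paddr = 19 * 16 + 0 = 304

Answer: 304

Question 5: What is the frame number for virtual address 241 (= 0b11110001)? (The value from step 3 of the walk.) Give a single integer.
Answer: 14

Derivation:
vaddr = 241: l1_idx=3, l2_idx=3
L1[3] = 1; L2[1][3] = 14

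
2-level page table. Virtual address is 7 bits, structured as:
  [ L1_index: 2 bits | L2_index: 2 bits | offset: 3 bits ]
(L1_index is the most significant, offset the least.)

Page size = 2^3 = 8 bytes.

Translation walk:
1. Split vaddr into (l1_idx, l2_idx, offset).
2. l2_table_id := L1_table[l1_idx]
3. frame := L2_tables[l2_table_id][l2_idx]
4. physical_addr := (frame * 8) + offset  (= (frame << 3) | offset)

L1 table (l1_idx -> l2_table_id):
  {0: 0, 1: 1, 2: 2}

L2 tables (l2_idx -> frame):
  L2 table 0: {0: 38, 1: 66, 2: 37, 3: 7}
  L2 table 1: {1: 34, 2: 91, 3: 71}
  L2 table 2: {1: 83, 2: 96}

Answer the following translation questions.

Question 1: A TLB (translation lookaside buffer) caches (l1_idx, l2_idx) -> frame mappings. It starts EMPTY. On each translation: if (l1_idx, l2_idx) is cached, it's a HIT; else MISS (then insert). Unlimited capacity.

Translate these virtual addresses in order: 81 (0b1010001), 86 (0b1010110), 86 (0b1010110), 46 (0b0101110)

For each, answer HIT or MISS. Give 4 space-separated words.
Answer: MISS HIT HIT MISS

Derivation:
vaddr=81: (2,2) not in TLB -> MISS, insert
vaddr=86: (2,2) in TLB -> HIT
vaddr=86: (2,2) in TLB -> HIT
vaddr=46: (1,1) not in TLB -> MISS, insert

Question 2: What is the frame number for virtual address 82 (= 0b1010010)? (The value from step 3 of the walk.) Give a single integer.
vaddr = 82: l1_idx=2, l2_idx=2
L1[2] = 2; L2[2][2] = 96

Answer: 96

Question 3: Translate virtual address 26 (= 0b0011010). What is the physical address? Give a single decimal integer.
Answer: 58

Derivation:
vaddr = 26 = 0b0011010
Split: l1_idx=0, l2_idx=3, offset=2
L1[0] = 0
L2[0][3] = 7
paddr = 7 * 8 + 2 = 58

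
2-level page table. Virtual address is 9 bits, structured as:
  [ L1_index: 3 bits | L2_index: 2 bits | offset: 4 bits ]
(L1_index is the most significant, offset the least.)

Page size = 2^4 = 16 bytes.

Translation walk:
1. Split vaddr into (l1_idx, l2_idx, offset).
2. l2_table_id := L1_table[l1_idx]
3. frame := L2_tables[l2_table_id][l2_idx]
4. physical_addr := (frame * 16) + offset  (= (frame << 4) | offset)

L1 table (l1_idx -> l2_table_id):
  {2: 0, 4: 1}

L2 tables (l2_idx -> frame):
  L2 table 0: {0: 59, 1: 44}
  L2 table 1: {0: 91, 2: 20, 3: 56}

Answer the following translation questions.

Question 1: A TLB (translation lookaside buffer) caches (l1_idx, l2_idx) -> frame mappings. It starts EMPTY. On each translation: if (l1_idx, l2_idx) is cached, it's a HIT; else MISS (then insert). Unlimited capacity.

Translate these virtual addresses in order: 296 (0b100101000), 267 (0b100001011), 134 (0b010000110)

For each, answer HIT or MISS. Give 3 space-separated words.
vaddr=296: (4,2) not in TLB -> MISS, insert
vaddr=267: (4,0) not in TLB -> MISS, insert
vaddr=134: (2,0) not in TLB -> MISS, insert

Answer: MISS MISS MISS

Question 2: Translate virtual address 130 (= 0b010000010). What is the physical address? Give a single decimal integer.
vaddr = 130 = 0b010000010
Split: l1_idx=2, l2_idx=0, offset=2
L1[2] = 0
L2[0][0] = 59
paddr = 59 * 16 + 2 = 946

Answer: 946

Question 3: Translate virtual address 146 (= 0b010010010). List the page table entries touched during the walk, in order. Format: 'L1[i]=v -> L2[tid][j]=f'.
Answer: L1[2]=0 -> L2[0][1]=44

Derivation:
vaddr = 146 = 0b010010010
Split: l1_idx=2, l2_idx=1, offset=2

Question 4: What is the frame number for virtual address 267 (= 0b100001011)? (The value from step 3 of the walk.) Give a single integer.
Answer: 91

Derivation:
vaddr = 267: l1_idx=4, l2_idx=0
L1[4] = 1; L2[1][0] = 91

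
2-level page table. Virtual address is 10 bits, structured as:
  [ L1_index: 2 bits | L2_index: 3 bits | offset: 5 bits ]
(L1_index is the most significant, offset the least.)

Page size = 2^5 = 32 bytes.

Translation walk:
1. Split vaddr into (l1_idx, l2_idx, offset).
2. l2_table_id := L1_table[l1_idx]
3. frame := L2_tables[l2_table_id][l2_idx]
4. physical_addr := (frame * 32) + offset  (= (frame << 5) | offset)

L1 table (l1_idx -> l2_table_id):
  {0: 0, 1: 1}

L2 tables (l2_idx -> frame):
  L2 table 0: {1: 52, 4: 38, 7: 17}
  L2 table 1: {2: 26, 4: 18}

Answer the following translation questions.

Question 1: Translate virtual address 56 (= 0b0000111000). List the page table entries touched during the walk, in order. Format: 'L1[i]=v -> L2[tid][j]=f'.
Answer: L1[0]=0 -> L2[0][1]=52

Derivation:
vaddr = 56 = 0b0000111000
Split: l1_idx=0, l2_idx=1, offset=24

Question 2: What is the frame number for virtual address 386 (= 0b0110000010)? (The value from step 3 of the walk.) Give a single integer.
Answer: 18

Derivation:
vaddr = 386: l1_idx=1, l2_idx=4
L1[1] = 1; L2[1][4] = 18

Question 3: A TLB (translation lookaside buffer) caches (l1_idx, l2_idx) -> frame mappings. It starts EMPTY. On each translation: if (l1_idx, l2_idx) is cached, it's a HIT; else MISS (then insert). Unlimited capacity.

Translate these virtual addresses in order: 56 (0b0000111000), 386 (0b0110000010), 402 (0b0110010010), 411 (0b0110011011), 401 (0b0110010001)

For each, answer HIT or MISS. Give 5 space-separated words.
vaddr=56: (0,1) not in TLB -> MISS, insert
vaddr=386: (1,4) not in TLB -> MISS, insert
vaddr=402: (1,4) in TLB -> HIT
vaddr=411: (1,4) in TLB -> HIT
vaddr=401: (1,4) in TLB -> HIT

Answer: MISS MISS HIT HIT HIT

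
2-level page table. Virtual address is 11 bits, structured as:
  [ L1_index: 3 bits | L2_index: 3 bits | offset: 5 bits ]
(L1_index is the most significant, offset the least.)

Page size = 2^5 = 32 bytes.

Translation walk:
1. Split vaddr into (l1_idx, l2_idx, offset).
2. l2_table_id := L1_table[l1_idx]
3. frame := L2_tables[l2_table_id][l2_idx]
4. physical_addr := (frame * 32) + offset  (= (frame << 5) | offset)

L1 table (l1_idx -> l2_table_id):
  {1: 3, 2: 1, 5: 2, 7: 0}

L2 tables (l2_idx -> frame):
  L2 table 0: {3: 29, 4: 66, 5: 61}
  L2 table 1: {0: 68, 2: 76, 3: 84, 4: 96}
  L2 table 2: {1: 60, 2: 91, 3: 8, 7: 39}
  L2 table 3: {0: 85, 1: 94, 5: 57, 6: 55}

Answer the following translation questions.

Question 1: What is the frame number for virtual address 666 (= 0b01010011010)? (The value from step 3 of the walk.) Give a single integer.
vaddr = 666: l1_idx=2, l2_idx=4
L1[2] = 1; L2[1][4] = 96

Answer: 96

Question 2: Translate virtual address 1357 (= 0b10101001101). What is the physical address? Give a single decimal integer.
Answer: 2925

Derivation:
vaddr = 1357 = 0b10101001101
Split: l1_idx=5, l2_idx=2, offset=13
L1[5] = 2
L2[2][2] = 91
paddr = 91 * 32 + 13 = 2925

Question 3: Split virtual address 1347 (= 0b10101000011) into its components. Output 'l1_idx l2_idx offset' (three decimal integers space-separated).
vaddr = 1347 = 0b10101000011
  top 3 bits -> l1_idx = 5
  next 3 bits -> l2_idx = 2
  bottom 5 bits -> offset = 3

Answer: 5 2 3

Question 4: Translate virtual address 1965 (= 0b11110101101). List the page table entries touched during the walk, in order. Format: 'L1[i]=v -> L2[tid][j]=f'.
Answer: L1[7]=0 -> L2[0][5]=61

Derivation:
vaddr = 1965 = 0b11110101101
Split: l1_idx=7, l2_idx=5, offset=13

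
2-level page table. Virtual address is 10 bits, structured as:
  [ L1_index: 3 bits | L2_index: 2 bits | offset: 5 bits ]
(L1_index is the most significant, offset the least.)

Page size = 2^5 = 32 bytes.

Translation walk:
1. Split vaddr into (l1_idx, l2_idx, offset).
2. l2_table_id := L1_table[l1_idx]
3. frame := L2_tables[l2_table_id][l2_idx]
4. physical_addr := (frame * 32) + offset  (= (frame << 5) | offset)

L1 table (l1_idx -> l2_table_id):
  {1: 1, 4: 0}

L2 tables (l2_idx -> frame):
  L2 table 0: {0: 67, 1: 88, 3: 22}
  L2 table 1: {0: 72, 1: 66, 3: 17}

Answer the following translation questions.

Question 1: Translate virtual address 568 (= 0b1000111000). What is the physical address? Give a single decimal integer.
Answer: 2840

Derivation:
vaddr = 568 = 0b1000111000
Split: l1_idx=4, l2_idx=1, offset=24
L1[4] = 0
L2[0][1] = 88
paddr = 88 * 32 + 24 = 2840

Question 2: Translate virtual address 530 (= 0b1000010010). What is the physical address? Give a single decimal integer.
Answer: 2162

Derivation:
vaddr = 530 = 0b1000010010
Split: l1_idx=4, l2_idx=0, offset=18
L1[4] = 0
L2[0][0] = 67
paddr = 67 * 32 + 18 = 2162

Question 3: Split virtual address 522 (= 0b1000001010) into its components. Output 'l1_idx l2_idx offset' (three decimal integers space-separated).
vaddr = 522 = 0b1000001010
  top 3 bits -> l1_idx = 4
  next 2 bits -> l2_idx = 0
  bottom 5 bits -> offset = 10

Answer: 4 0 10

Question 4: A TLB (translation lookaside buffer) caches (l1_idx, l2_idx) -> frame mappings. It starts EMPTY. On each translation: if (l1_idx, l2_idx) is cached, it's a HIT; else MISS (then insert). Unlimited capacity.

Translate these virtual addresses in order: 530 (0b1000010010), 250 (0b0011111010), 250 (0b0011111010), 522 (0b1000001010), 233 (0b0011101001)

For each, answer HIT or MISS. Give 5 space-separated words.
Answer: MISS MISS HIT HIT HIT

Derivation:
vaddr=530: (4,0) not in TLB -> MISS, insert
vaddr=250: (1,3) not in TLB -> MISS, insert
vaddr=250: (1,3) in TLB -> HIT
vaddr=522: (4,0) in TLB -> HIT
vaddr=233: (1,3) in TLB -> HIT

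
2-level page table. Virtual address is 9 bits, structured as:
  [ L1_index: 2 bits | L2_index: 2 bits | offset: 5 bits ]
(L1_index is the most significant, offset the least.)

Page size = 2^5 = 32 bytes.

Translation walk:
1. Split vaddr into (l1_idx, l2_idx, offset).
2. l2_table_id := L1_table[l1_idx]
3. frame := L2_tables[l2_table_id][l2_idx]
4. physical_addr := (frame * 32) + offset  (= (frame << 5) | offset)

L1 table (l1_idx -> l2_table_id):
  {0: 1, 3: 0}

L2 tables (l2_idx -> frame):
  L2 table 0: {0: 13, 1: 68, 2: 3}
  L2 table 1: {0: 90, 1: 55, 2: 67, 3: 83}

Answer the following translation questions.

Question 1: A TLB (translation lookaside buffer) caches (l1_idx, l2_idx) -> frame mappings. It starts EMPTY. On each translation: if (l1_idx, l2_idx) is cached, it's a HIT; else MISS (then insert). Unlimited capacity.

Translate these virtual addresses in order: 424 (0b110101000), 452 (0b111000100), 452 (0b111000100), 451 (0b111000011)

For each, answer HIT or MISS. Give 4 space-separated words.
vaddr=424: (3,1) not in TLB -> MISS, insert
vaddr=452: (3,2) not in TLB -> MISS, insert
vaddr=452: (3,2) in TLB -> HIT
vaddr=451: (3,2) in TLB -> HIT

Answer: MISS MISS HIT HIT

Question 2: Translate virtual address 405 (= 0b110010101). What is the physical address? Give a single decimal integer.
Answer: 437

Derivation:
vaddr = 405 = 0b110010101
Split: l1_idx=3, l2_idx=0, offset=21
L1[3] = 0
L2[0][0] = 13
paddr = 13 * 32 + 21 = 437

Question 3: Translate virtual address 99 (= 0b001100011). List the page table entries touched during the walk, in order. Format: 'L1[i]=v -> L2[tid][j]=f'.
Answer: L1[0]=1 -> L2[1][3]=83

Derivation:
vaddr = 99 = 0b001100011
Split: l1_idx=0, l2_idx=3, offset=3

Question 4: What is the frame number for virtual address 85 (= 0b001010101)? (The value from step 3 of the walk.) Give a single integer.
Answer: 67

Derivation:
vaddr = 85: l1_idx=0, l2_idx=2
L1[0] = 1; L2[1][2] = 67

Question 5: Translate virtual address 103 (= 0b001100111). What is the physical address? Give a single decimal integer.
Answer: 2663

Derivation:
vaddr = 103 = 0b001100111
Split: l1_idx=0, l2_idx=3, offset=7
L1[0] = 1
L2[1][3] = 83
paddr = 83 * 32 + 7 = 2663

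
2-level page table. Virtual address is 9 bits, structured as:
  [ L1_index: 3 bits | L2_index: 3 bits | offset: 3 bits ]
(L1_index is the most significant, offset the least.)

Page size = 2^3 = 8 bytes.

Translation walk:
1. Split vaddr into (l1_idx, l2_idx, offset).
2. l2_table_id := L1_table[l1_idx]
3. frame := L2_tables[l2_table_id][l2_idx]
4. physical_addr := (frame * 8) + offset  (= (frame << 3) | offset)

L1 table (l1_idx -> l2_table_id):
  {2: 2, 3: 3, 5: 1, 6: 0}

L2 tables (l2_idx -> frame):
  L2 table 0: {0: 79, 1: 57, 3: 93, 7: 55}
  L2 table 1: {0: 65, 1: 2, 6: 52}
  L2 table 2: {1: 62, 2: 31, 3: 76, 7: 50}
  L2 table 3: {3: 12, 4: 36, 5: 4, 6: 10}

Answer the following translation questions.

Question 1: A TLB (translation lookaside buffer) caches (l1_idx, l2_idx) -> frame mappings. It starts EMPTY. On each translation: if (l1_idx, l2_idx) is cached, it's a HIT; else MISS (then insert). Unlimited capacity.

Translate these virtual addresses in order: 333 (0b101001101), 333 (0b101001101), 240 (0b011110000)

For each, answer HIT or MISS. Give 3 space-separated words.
vaddr=333: (5,1) not in TLB -> MISS, insert
vaddr=333: (5,1) in TLB -> HIT
vaddr=240: (3,6) not in TLB -> MISS, insert

Answer: MISS HIT MISS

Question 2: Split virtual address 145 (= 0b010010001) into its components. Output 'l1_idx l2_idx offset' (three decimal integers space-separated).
vaddr = 145 = 0b010010001
  top 3 bits -> l1_idx = 2
  next 3 bits -> l2_idx = 2
  bottom 3 bits -> offset = 1

Answer: 2 2 1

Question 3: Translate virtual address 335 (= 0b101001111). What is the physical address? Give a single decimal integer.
vaddr = 335 = 0b101001111
Split: l1_idx=5, l2_idx=1, offset=7
L1[5] = 1
L2[1][1] = 2
paddr = 2 * 8 + 7 = 23

Answer: 23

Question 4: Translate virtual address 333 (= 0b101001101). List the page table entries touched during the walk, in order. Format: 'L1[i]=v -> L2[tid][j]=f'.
Answer: L1[5]=1 -> L2[1][1]=2

Derivation:
vaddr = 333 = 0b101001101
Split: l1_idx=5, l2_idx=1, offset=5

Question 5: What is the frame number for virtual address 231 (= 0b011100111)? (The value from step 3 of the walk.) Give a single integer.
Answer: 36

Derivation:
vaddr = 231: l1_idx=3, l2_idx=4
L1[3] = 3; L2[3][4] = 36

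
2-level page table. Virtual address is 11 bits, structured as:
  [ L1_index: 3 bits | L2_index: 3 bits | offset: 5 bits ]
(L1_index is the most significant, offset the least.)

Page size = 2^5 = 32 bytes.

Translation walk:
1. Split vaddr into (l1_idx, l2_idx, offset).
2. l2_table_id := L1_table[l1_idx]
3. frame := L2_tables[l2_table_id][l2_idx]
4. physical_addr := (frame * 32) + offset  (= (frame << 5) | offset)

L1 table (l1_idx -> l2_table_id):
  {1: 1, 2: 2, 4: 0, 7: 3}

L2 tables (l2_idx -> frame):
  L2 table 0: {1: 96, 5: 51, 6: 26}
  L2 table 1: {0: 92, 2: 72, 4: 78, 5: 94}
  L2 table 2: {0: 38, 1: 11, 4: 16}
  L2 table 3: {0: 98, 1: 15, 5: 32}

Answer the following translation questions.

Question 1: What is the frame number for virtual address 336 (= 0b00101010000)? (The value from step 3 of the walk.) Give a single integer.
Answer: 72

Derivation:
vaddr = 336: l1_idx=1, l2_idx=2
L1[1] = 1; L2[1][2] = 72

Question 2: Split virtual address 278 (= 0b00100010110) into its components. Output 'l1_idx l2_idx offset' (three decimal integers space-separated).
Answer: 1 0 22

Derivation:
vaddr = 278 = 0b00100010110
  top 3 bits -> l1_idx = 1
  next 3 bits -> l2_idx = 0
  bottom 5 bits -> offset = 22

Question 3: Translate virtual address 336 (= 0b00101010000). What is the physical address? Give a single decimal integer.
Answer: 2320

Derivation:
vaddr = 336 = 0b00101010000
Split: l1_idx=1, l2_idx=2, offset=16
L1[1] = 1
L2[1][2] = 72
paddr = 72 * 32 + 16 = 2320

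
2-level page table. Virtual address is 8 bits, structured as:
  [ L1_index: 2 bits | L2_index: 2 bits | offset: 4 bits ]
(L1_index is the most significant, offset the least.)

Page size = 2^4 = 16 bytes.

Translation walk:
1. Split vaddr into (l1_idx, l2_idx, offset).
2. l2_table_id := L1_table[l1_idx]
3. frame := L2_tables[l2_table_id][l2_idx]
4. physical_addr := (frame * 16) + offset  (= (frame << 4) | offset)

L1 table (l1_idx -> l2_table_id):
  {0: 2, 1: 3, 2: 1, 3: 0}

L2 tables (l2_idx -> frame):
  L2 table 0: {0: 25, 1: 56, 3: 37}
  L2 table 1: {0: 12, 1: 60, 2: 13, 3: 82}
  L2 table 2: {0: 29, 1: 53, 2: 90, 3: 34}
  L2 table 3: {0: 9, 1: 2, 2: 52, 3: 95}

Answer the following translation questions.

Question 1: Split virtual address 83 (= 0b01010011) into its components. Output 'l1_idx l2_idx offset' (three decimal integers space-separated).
Answer: 1 1 3

Derivation:
vaddr = 83 = 0b01010011
  top 2 bits -> l1_idx = 1
  next 2 bits -> l2_idx = 1
  bottom 4 bits -> offset = 3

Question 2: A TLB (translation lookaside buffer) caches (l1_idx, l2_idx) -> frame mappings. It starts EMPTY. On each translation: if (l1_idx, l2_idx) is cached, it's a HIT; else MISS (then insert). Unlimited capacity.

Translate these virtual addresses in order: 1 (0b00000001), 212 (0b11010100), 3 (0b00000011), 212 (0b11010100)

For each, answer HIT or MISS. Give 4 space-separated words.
vaddr=1: (0,0) not in TLB -> MISS, insert
vaddr=212: (3,1) not in TLB -> MISS, insert
vaddr=3: (0,0) in TLB -> HIT
vaddr=212: (3,1) in TLB -> HIT

Answer: MISS MISS HIT HIT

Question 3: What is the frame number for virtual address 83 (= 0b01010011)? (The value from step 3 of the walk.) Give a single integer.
vaddr = 83: l1_idx=1, l2_idx=1
L1[1] = 3; L2[3][1] = 2

Answer: 2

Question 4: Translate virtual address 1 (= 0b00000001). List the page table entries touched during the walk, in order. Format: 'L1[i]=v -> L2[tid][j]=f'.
vaddr = 1 = 0b00000001
Split: l1_idx=0, l2_idx=0, offset=1

Answer: L1[0]=2 -> L2[2][0]=29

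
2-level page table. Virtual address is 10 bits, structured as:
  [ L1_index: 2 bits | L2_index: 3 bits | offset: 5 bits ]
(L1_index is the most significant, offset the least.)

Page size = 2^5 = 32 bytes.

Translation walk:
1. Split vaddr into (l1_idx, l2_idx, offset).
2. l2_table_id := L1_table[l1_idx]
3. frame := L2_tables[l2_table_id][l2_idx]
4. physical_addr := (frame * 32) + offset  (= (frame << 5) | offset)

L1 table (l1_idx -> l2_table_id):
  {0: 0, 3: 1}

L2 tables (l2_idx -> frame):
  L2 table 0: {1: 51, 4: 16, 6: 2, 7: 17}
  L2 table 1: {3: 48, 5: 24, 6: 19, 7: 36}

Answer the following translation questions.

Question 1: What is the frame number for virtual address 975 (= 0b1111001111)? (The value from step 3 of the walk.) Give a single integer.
vaddr = 975: l1_idx=3, l2_idx=6
L1[3] = 1; L2[1][6] = 19

Answer: 19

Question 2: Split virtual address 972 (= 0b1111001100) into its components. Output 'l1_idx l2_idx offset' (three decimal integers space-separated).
vaddr = 972 = 0b1111001100
  top 2 bits -> l1_idx = 3
  next 3 bits -> l2_idx = 6
  bottom 5 bits -> offset = 12

Answer: 3 6 12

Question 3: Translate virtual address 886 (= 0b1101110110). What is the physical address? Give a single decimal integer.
vaddr = 886 = 0b1101110110
Split: l1_idx=3, l2_idx=3, offset=22
L1[3] = 1
L2[1][3] = 48
paddr = 48 * 32 + 22 = 1558

Answer: 1558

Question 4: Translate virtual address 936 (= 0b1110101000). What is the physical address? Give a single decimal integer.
vaddr = 936 = 0b1110101000
Split: l1_idx=3, l2_idx=5, offset=8
L1[3] = 1
L2[1][5] = 24
paddr = 24 * 32 + 8 = 776

Answer: 776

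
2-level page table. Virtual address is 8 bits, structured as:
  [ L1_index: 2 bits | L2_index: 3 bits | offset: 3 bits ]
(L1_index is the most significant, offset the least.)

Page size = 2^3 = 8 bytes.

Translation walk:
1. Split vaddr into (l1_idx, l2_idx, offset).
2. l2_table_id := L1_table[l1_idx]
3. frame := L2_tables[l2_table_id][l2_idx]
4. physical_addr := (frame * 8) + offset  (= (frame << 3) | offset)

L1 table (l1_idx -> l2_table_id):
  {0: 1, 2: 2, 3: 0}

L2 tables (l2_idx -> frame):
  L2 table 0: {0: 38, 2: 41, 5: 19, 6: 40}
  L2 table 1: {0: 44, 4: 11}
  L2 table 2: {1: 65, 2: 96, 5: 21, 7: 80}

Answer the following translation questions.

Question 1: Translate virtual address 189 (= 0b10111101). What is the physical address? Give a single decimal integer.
vaddr = 189 = 0b10111101
Split: l1_idx=2, l2_idx=7, offset=5
L1[2] = 2
L2[2][7] = 80
paddr = 80 * 8 + 5 = 645

Answer: 645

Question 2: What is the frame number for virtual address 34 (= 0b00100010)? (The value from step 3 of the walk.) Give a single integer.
vaddr = 34: l1_idx=0, l2_idx=4
L1[0] = 1; L2[1][4] = 11

Answer: 11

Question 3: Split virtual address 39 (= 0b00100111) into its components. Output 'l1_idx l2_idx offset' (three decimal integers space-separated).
vaddr = 39 = 0b00100111
  top 2 bits -> l1_idx = 0
  next 3 bits -> l2_idx = 4
  bottom 3 bits -> offset = 7

Answer: 0 4 7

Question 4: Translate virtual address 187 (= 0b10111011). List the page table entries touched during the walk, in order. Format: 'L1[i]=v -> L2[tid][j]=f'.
vaddr = 187 = 0b10111011
Split: l1_idx=2, l2_idx=7, offset=3

Answer: L1[2]=2 -> L2[2][7]=80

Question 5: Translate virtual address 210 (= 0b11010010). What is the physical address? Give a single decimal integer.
Answer: 330

Derivation:
vaddr = 210 = 0b11010010
Split: l1_idx=3, l2_idx=2, offset=2
L1[3] = 0
L2[0][2] = 41
paddr = 41 * 8 + 2 = 330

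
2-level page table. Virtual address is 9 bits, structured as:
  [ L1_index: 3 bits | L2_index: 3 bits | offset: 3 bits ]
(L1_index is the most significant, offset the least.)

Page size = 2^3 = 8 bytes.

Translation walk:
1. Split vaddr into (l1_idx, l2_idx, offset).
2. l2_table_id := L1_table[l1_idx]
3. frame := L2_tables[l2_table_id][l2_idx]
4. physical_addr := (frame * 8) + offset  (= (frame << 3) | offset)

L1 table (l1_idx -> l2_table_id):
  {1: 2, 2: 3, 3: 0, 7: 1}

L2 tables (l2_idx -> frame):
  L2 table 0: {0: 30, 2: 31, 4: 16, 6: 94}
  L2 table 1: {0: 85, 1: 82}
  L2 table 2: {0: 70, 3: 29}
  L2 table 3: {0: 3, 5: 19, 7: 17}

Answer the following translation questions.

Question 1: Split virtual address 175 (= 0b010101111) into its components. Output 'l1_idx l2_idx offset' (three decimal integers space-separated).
Answer: 2 5 7

Derivation:
vaddr = 175 = 0b010101111
  top 3 bits -> l1_idx = 2
  next 3 bits -> l2_idx = 5
  bottom 3 bits -> offset = 7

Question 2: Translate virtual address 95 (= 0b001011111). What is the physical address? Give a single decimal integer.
Answer: 239

Derivation:
vaddr = 95 = 0b001011111
Split: l1_idx=1, l2_idx=3, offset=7
L1[1] = 2
L2[2][3] = 29
paddr = 29 * 8 + 7 = 239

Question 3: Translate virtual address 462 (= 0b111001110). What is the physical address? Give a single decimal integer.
vaddr = 462 = 0b111001110
Split: l1_idx=7, l2_idx=1, offset=6
L1[7] = 1
L2[1][1] = 82
paddr = 82 * 8 + 6 = 662

Answer: 662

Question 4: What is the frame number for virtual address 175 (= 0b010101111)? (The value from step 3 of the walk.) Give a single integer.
Answer: 19

Derivation:
vaddr = 175: l1_idx=2, l2_idx=5
L1[2] = 3; L2[3][5] = 19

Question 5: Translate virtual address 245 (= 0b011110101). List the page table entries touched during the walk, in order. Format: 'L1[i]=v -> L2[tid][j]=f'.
vaddr = 245 = 0b011110101
Split: l1_idx=3, l2_idx=6, offset=5

Answer: L1[3]=0 -> L2[0][6]=94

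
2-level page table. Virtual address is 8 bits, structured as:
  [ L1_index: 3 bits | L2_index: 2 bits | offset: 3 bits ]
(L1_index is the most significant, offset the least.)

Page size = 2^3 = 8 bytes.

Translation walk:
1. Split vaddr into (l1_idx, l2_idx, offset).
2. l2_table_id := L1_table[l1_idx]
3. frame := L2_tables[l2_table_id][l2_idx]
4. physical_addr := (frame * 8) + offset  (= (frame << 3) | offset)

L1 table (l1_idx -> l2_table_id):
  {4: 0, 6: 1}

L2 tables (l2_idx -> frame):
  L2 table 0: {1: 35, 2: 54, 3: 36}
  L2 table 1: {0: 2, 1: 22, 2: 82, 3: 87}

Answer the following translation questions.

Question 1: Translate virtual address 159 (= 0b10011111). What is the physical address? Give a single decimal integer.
Answer: 295

Derivation:
vaddr = 159 = 0b10011111
Split: l1_idx=4, l2_idx=3, offset=7
L1[4] = 0
L2[0][3] = 36
paddr = 36 * 8 + 7 = 295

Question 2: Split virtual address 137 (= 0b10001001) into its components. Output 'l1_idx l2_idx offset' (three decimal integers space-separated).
Answer: 4 1 1

Derivation:
vaddr = 137 = 0b10001001
  top 3 bits -> l1_idx = 4
  next 2 bits -> l2_idx = 1
  bottom 3 bits -> offset = 1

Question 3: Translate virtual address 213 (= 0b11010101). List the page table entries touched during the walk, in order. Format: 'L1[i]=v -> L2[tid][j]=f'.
vaddr = 213 = 0b11010101
Split: l1_idx=6, l2_idx=2, offset=5

Answer: L1[6]=1 -> L2[1][2]=82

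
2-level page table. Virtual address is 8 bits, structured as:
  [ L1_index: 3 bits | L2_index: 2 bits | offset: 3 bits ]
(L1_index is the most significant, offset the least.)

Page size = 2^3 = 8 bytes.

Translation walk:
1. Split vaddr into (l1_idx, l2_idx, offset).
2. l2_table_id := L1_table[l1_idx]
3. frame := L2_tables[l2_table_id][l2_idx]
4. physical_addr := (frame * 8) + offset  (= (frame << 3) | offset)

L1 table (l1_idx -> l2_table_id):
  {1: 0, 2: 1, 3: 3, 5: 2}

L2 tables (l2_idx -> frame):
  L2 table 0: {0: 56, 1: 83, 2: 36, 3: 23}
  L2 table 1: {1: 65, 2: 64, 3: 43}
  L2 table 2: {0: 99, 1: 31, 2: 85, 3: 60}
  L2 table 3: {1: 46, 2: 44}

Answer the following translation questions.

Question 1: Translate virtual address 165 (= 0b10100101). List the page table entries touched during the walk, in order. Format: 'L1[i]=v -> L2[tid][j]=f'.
Answer: L1[5]=2 -> L2[2][0]=99

Derivation:
vaddr = 165 = 0b10100101
Split: l1_idx=5, l2_idx=0, offset=5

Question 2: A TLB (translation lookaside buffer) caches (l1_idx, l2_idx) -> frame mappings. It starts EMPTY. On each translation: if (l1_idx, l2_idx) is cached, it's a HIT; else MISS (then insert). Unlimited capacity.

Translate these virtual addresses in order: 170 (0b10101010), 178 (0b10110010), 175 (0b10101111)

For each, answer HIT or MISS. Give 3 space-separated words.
vaddr=170: (5,1) not in TLB -> MISS, insert
vaddr=178: (5,2) not in TLB -> MISS, insert
vaddr=175: (5,1) in TLB -> HIT

Answer: MISS MISS HIT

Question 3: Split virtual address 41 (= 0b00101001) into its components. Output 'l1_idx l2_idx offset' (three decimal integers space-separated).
Answer: 1 1 1

Derivation:
vaddr = 41 = 0b00101001
  top 3 bits -> l1_idx = 1
  next 2 bits -> l2_idx = 1
  bottom 3 bits -> offset = 1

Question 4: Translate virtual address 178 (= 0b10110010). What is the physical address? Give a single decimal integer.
vaddr = 178 = 0b10110010
Split: l1_idx=5, l2_idx=2, offset=2
L1[5] = 2
L2[2][2] = 85
paddr = 85 * 8 + 2 = 682

Answer: 682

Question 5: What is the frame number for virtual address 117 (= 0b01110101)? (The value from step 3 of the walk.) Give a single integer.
Answer: 44

Derivation:
vaddr = 117: l1_idx=3, l2_idx=2
L1[3] = 3; L2[3][2] = 44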